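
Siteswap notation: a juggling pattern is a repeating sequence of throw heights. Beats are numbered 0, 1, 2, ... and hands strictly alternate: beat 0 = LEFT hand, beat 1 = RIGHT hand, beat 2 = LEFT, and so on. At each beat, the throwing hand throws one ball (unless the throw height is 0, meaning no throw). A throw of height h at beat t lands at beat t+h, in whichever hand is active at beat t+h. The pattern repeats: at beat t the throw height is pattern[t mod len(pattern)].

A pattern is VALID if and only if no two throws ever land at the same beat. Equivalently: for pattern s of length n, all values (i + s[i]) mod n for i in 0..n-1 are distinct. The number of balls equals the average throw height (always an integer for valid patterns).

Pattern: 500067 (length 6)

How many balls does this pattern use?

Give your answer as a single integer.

Answer: 3

Derivation:
Pattern = [5, 0, 0, 0, 6, 7], length n = 6
  position 0: throw height = 5, running sum = 5
  position 1: throw height = 0, running sum = 5
  position 2: throw height = 0, running sum = 5
  position 3: throw height = 0, running sum = 5
  position 4: throw height = 6, running sum = 11
  position 5: throw height = 7, running sum = 18
Total sum = 18; balls = sum / n = 18 / 6 = 3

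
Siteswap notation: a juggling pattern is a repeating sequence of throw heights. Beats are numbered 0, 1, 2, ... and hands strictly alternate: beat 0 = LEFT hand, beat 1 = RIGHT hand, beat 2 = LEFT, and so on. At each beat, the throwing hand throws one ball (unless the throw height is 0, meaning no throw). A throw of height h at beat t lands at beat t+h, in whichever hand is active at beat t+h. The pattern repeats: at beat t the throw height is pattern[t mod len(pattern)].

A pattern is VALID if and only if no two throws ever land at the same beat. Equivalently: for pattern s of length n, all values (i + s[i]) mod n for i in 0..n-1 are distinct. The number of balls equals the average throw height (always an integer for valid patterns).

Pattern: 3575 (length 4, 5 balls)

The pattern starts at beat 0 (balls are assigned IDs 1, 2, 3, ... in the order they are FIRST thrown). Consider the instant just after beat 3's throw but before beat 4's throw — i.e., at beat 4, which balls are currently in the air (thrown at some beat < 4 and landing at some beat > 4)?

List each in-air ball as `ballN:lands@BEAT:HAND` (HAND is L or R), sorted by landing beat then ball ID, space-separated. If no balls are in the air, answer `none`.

Answer: ball2:lands@6:L ball1:lands@8:L ball3:lands@9:R

Derivation:
Beat 0 (L): throw ball1 h=3 -> lands@3:R; in-air after throw: [b1@3:R]
Beat 1 (R): throw ball2 h=5 -> lands@6:L; in-air after throw: [b1@3:R b2@6:L]
Beat 2 (L): throw ball3 h=7 -> lands@9:R; in-air after throw: [b1@3:R b2@6:L b3@9:R]
Beat 3 (R): throw ball1 h=5 -> lands@8:L; in-air after throw: [b2@6:L b1@8:L b3@9:R]
Beat 4 (L): throw ball4 h=3 -> lands@7:R; in-air after throw: [b2@6:L b4@7:R b1@8:L b3@9:R]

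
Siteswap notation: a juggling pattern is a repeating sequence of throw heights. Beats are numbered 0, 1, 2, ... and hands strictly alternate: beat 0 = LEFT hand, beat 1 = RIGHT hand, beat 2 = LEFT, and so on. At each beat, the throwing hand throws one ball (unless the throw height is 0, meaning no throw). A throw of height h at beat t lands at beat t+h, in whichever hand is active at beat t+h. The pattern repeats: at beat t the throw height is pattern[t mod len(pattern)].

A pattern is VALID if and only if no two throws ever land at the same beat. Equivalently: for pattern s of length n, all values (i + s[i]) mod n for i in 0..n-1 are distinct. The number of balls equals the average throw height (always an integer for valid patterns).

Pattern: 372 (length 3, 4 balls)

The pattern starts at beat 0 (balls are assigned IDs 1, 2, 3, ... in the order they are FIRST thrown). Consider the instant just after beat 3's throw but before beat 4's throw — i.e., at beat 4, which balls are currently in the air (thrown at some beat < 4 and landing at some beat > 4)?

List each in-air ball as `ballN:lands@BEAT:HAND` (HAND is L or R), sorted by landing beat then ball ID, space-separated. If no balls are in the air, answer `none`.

Answer: ball1:lands@6:L ball2:lands@8:L

Derivation:
Beat 0 (L): throw ball1 h=3 -> lands@3:R; in-air after throw: [b1@3:R]
Beat 1 (R): throw ball2 h=7 -> lands@8:L; in-air after throw: [b1@3:R b2@8:L]
Beat 2 (L): throw ball3 h=2 -> lands@4:L; in-air after throw: [b1@3:R b3@4:L b2@8:L]
Beat 3 (R): throw ball1 h=3 -> lands@6:L; in-air after throw: [b3@4:L b1@6:L b2@8:L]
Beat 4 (L): throw ball3 h=7 -> lands@11:R; in-air after throw: [b1@6:L b2@8:L b3@11:R]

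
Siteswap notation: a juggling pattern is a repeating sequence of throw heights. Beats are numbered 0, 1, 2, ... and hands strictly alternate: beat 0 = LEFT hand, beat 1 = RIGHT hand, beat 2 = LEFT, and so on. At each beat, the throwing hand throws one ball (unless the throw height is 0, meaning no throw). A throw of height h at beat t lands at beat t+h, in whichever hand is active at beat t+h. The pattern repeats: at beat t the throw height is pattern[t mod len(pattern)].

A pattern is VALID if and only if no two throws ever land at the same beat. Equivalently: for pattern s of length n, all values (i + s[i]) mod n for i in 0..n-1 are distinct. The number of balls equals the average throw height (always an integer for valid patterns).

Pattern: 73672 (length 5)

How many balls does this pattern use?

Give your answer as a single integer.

Pattern = [7, 3, 6, 7, 2], length n = 5
  position 0: throw height = 7, running sum = 7
  position 1: throw height = 3, running sum = 10
  position 2: throw height = 6, running sum = 16
  position 3: throw height = 7, running sum = 23
  position 4: throw height = 2, running sum = 25
Total sum = 25; balls = sum / n = 25 / 5 = 5

Answer: 5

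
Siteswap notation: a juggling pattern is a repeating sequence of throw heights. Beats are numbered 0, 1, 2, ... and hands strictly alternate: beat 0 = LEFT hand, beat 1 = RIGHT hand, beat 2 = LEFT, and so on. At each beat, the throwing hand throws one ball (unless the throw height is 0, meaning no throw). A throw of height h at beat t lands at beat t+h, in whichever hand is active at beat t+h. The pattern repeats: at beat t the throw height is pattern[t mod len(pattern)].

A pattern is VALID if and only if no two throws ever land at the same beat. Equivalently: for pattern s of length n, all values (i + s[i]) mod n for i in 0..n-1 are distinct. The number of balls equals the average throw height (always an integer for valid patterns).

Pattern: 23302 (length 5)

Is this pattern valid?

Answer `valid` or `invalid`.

Answer: valid

Derivation:
i=0: (i + s[i]) mod n = (0 + 2) mod 5 = 2
i=1: (i + s[i]) mod n = (1 + 3) mod 5 = 4
i=2: (i + s[i]) mod n = (2 + 3) mod 5 = 0
i=3: (i + s[i]) mod n = (3 + 0) mod 5 = 3
i=4: (i + s[i]) mod n = (4 + 2) mod 5 = 1
Residues: [2, 4, 0, 3, 1], distinct: True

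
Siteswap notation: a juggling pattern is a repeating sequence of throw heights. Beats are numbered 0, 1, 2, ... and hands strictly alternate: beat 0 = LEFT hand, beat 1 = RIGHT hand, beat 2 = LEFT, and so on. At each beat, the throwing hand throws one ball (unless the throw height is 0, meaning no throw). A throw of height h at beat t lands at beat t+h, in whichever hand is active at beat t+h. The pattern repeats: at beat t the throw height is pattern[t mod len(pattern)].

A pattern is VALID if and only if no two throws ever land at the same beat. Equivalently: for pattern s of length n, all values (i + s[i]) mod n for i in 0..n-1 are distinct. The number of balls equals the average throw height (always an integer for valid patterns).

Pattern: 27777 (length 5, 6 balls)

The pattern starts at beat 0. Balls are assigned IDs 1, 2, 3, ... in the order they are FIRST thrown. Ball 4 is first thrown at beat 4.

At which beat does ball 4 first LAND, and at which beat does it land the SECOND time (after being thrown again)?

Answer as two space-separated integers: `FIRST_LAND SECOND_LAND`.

Beat 0 (L): throw ball1 h=2 -> lands@2:L; in-air after throw: [b1@2:L]
Beat 1 (R): throw ball2 h=7 -> lands@8:L; in-air after throw: [b1@2:L b2@8:L]
Beat 2 (L): throw ball1 h=7 -> lands@9:R; in-air after throw: [b2@8:L b1@9:R]
Beat 3 (R): throw ball3 h=7 -> lands@10:L; in-air after throw: [b2@8:L b1@9:R b3@10:L]
Beat 4 (L): throw ball4 h=7 -> lands@11:R; in-air after throw: [b2@8:L b1@9:R b3@10:L b4@11:R]
Beat 5 (R): throw ball5 h=2 -> lands@7:R; in-air after throw: [b5@7:R b2@8:L b1@9:R b3@10:L b4@11:R]
Beat 6 (L): throw ball6 h=7 -> lands@13:R; in-air after throw: [b5@7:R b2@8:L b1@9:R b3@10:L b4@11:R b6@13:R]
Beat 7 (R): throw ball5 h=7 -> lands@14:L; in-air after throw: [b2@8:L b1@9:R b3@10:L b4@11:R b6@13:R b5@14:L]
Beat 8 (L): throw ball2 h=7 -> lands@15:R; in-air after throw: [b1@9:R b3@10:L b4@11:R b6@13:R b5@14:L b2@15:R]
Beat 9 (R): throw ball1 h=7 -> lands@16:L; in-air after throw: [b3@10:L b4@11:R b6@13:R b5@14:L b2@15:R b1@16:L]
Beat 10 (L): throw ball3 h=2 -> lands@12:L; in-air after throw: [b4@11:R b3@12:L b6@13:R b5@14:L b2@15:R b1@16:L]
Beat 11 (R): throw ball4 h=7 -> lands@18:L; in-air after throw: [b3@12:L b6@13:R b5@14:L b2@15:R b1@16:L b4@18:L]
Beat 12 (L): throw ball3 h=7 -> lands@19:R; in-air after throw: [b6@13:R b5@14:L b2@15:R b1@16:L b4@18:L b3@19:R]
Beat 13 (R): throw ball6 h=7 -> lands@20:L; in-air after throw: [b5@14:L b2@15:R b1@16:L b4@18:L b3@19:R b6@20:L]
Beat 14 (L): throw ball5 h=7 -> lands@21:R; in-air after throw: [b2@15:R b1@16:L b4@18:L b3@19:R b6@20:L b5@21:R]
Beat 15 (R): throw ball2 h=2 -> lands@17:R; in-air after throw: [b1@16:L b2@17:R b4@18:L b3@19:R b6@20:L b5@21:R]
Beat 16 (L): throw ball1 h=7 -> lands@23:R; in-air after throw: [b2@17:R b4@18:L b3@19:R b6@20:L b5@21:R b1@23:R]
Beat 17 (R): throw ball2 h=7 -> lands@24:L; in-air after throw: [b4@18:L b3@19:R b6@20:L b5@21:R b1@23:R b2@24:L]
Beat 18 (L): throw ball4 h=7 -> lands@25:R; in-air after throw: [b3@19:R b6@20:L b5@21:R b1@23:R b2@24:L b4@25:R]
Ball 4: thrown@4 h=7 -> first land @11; rethrown@11 h=7 -> second land @18

Answer: 11 18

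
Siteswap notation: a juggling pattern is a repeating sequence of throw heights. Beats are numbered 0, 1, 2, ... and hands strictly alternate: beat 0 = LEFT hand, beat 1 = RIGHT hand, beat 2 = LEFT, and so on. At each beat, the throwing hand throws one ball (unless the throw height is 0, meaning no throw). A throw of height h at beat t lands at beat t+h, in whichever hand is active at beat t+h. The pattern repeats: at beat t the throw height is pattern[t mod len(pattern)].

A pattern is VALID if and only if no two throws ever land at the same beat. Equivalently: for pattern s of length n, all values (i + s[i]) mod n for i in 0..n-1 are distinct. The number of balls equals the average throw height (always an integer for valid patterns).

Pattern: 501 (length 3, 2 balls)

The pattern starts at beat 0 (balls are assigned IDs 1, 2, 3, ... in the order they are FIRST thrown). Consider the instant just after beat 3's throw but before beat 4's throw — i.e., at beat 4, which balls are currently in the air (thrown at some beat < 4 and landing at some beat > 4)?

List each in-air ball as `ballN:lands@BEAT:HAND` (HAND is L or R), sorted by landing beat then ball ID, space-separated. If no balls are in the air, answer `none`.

Answer: ball1:lands@5:R ball2:lands@8:L

Derivation:
Beat 0 (L): throw ball1 h=5 -> lands@5:R; in-air after throw: [b1@5:R]
Beat 2 (L): throw ball2 h=1 -> lands@3:R; in-air after throw: [b2@3:R b1@5:R]
Beat 3 (R): throw ball2 h=5 -> lands@8:L; in-air after throw: [b1@5:R b2@8:L]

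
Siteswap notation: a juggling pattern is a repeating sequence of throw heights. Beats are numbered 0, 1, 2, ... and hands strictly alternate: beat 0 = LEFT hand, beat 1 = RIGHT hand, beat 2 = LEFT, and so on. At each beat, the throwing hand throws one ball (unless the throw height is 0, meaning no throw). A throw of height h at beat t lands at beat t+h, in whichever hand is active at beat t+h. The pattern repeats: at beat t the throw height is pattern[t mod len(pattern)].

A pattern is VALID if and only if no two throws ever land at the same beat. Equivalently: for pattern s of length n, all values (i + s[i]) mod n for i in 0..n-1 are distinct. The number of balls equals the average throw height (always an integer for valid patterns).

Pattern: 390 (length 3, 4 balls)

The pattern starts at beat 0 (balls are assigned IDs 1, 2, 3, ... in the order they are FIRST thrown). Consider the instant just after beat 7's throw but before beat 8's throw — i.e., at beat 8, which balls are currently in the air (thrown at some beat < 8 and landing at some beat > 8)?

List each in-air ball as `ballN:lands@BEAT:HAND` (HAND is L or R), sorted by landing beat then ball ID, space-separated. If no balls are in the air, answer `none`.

Answer: ball1:lands@9:R ball2:lands@10:L ball3:lands@13:R ball4:lands@16:L

Derivation:
Beat 0 (L): throw ball1 h=3 -> lands@3:R; in-air after throw: [b1@3:R]
Beat 1 (R): throw ball2 h=9 -> lands@10:L; in-air after throw: [b1@3:R b2@10:L]
Beat 3 (R): throw ball1 h=3 -> lands@6:L; in-air after throw: [b1@6:L b2@10:L]
Beat 4 (L): throw ball3 h=9 -> lands@13:R; in-air after throw: [b1@6:L b2@10:L b3@13:R]
Beat 6 (L): throw ball1 h=3 -> lands@9:R; in-air after throw: [b1@9:R b2@10:L b3@13:R]
Beat 7 (R): throw ball4 h=9 -> lands@16:L; in-air after throw: [b1@9:R b2@10:L b3@13:R b4@16:L]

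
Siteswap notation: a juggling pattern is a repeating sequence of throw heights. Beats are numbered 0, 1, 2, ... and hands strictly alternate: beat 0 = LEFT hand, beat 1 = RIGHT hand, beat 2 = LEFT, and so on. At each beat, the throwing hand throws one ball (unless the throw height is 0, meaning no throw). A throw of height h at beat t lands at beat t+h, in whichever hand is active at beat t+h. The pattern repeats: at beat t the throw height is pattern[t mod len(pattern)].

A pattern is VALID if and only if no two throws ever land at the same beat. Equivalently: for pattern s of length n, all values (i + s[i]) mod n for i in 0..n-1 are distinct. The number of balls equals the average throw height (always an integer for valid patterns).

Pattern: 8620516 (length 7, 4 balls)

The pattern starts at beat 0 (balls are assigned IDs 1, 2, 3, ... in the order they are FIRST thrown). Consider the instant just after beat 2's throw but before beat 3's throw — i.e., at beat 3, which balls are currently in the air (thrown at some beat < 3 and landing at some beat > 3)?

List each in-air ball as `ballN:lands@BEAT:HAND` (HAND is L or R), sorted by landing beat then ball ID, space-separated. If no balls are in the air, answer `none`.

Beat 0 (L): throw ball1 h=8 -> lands@8:L; in-air after throw: [b1@8:L]
Beat 1 (R): throw ball2 h=6 -> lands@7:R; in-air after throw: [b2@7:R b1@8:L]
Beat 2 (L): throw ball3 h=2 -> lands@4:L; in-air after throw: [b3@4:L b2@7:R b1@8:L]

Answer: ball3:lands@4:L ball2:lands@7:R ball1:lands@8:L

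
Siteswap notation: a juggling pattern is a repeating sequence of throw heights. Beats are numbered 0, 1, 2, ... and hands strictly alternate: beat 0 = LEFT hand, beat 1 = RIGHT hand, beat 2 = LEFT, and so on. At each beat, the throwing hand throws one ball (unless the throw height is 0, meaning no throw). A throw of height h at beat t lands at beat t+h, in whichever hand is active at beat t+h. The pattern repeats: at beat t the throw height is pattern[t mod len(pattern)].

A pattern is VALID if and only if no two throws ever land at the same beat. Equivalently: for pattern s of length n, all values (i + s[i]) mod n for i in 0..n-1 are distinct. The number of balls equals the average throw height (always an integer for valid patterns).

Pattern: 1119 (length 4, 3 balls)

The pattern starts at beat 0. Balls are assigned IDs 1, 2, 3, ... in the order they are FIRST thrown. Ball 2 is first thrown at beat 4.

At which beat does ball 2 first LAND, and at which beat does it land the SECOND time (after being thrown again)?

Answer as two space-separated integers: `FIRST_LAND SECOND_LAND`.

Beat 0 (L): throw ball1 h=1 -> lands@1:R; in-air after throw: [b1@1:R]
Beat 1 (R): throw ball1 h=1 -> lands@2:L; in-air after throw: [b1@2:L]
Beat 2 (L): throw ball1 h=1 -> lands@3:R; in-air after throw: [b1@3:R]
Beat 3 (R): throw ball1 h=9 -> lands@12:L; in-air after throw: [b1@12:L]
Beat 4 (L): throw ball2 h=1 -> lands@5:R; in-air after throw: [b2@5:R b1@12:L]
Beat 5 (R): throw ball2 h=1 -> lands@6:L; in-air after throw: [b2@6:L b1@12:L]
Beat 6 (L): throw ball2 h=1 -> lands@7:R; in-air after throw: [b2@7:R b1@12:L]
Ball 2: thrown@4 h=1 -> first land @5; rethrown@5 h=1 -> second land @6

Answer: 5 6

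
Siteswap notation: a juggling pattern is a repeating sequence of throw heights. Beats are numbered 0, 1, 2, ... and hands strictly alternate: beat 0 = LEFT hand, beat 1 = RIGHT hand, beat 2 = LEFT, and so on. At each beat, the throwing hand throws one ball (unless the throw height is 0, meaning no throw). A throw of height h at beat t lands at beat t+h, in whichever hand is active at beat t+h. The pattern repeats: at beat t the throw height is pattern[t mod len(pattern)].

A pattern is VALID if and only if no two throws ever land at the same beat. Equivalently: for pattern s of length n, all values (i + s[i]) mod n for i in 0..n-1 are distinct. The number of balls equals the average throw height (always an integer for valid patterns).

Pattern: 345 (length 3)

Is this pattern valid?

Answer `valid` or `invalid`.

i=0: (i + s[i]) mod n = (0 + 3) mod 3 = 0
i=1: (i + s[i]) mod n = (1 + 4) mod 3 = 2
i=2: (i + s[i]) mod n = (2 + 5) mod 3 = 1
Residues: [0, 2, 1], distinct: True

Answer: valid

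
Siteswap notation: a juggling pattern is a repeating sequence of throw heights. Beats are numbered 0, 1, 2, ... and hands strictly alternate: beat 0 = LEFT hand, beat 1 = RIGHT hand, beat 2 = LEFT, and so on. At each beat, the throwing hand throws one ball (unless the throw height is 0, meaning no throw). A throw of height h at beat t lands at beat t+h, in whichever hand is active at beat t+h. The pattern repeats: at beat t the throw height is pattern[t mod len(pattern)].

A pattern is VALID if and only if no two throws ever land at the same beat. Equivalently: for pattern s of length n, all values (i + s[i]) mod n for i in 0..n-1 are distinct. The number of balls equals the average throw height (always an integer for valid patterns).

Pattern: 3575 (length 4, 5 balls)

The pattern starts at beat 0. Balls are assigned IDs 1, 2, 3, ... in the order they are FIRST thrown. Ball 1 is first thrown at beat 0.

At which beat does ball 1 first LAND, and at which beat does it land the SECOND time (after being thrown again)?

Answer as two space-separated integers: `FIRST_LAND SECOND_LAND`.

Answer: 3 8

Derivation:
Beat 0 (L): throw ball1 h=3 -> lands@3:R; in-air after throw: [b1@3:R]
Beat 1 (R): throw ball2 h=5 -> lands@6:L; in-air after throw: [b1@3:R b2@6:L]
Beat 2 (L): throw ball3 h=7 -> lands@9:R; in-air after throw: [b1@3:R b2@6:L b3@9:R]
Beat 3 (R): throw ball1 h=5 -> lands@8:L; in-air after throw: [b2@6:L b1@8:L b3@9:R]
Beat 4 (L): throw ball4 h=3 -> lands@7:R; in-air after throw: [b2@6:L b4@7:R b1@8:L b3@9:R]
Beat 5 (R): throw ball5 h=5 -> lands@10:L; in-air after throw: [b2@6:L b4@7:R b1@8:L b3@9:R b5@10:L]
Beat 6 (L): throw ball2 h=7 -> lands@13:R; in-air after throw: [b4@7:R b1@8:L b3@9:R b5@10:L b2@13:R]
Beat 7 (R): throw ball4 h=5 -> lands@12:L; in-air after throw: [b1@8:L b3@9:R b5@10:L b4@12:L b2@13:R]
Beat 8 (L): throw ball1 h=3 -> lands@11:R; in-air after throw: [b3@9:R b5@10:L b1@11:R b4@12:L b2@13:R]
Ball 1: thrown@0 h=3 -> first land @3; rethrown@3 h=5 -> second land @8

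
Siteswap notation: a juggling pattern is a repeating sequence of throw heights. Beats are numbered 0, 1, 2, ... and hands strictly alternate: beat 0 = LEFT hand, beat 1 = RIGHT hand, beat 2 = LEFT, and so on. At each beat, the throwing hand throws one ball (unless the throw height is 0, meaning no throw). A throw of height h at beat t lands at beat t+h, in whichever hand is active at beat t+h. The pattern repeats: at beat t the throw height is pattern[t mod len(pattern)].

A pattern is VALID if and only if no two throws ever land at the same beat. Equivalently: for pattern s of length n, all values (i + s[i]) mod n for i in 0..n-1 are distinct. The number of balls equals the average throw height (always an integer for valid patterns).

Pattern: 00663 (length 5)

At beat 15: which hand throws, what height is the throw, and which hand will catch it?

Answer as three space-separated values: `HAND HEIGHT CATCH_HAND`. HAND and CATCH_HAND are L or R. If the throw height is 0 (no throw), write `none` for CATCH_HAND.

Beat 15: 15 mod 2 = 1, so hand = R
Throw height = pattern[15 mod 5] = pattern[0] = 0

Answer: R 0 none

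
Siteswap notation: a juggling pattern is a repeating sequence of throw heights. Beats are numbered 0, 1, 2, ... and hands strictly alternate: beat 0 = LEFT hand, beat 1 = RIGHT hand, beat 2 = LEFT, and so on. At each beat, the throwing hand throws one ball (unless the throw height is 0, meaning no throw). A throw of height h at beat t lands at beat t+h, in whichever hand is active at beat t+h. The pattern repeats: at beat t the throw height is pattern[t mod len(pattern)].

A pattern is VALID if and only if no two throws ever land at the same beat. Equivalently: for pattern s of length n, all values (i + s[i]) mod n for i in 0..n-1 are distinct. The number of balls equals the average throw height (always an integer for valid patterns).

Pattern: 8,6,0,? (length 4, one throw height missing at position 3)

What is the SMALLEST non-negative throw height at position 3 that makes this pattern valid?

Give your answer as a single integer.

Answer: 2

Derivation:
i=0: (0 + 8) mod 4 = 0
i=1: (1 + 6) mod 4 = 3
i=2: (2 + 0) mod 4 = 2
i=3: s[i]=? (unknown)
Known residues: [0, 2, 3]; need a permutation of 0..3, so missing residue r = 1
Need (3 + s) mod 4 = 1; smallest s = (1 - 3) mod 4 = 2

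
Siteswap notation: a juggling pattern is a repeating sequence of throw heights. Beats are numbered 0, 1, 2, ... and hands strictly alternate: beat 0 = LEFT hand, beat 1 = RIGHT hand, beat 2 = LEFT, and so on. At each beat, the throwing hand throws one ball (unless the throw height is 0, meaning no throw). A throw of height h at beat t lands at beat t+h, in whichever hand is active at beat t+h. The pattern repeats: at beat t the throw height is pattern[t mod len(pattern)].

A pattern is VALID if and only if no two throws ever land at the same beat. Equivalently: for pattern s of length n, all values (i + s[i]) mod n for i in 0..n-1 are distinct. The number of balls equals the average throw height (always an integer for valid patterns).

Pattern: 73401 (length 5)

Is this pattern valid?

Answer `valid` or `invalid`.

Answer: valid

Derivation:
i=0: (i + s[i]) mod n = (0 + 7) mod 5 = 2
i=1: (i + s[i]) mod n = (1 + 3) mod 5 = 4
i=2: (i + s[i]) mod n = (2 + 4) mod 5 = 1
i=3: (i + s[i]) mod n = (3 + 0) mod 5 = 3
i=4: (i + s[i]) mod n = (4 + 1) mod 5 = 0
Residues: [2, 4, 1, 3, 0], distinct: True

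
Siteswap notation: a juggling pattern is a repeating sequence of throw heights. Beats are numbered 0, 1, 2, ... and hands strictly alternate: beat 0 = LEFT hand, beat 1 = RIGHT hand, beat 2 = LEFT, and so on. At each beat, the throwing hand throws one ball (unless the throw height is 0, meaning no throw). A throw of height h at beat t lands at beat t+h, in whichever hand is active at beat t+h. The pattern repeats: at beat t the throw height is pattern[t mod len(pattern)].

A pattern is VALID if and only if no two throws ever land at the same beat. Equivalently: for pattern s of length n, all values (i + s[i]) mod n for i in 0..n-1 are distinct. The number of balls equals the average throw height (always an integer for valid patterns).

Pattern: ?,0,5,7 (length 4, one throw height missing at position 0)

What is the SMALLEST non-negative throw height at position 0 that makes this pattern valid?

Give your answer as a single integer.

i=0: s[i]=? (unknown)
i=1: (1 + 0) mod 4 = 1
i=2: (2 + 5) mod 4 = 3
i=3: (3 + 7) mod 4 = 2
Known residues: [1, 2, 3]; need a permutation of 0..3, so missing residue r = 0
Need (0 + s) mod 4 = 0; smallest s = (0 - 0) mod 4 = 0

Answer: 0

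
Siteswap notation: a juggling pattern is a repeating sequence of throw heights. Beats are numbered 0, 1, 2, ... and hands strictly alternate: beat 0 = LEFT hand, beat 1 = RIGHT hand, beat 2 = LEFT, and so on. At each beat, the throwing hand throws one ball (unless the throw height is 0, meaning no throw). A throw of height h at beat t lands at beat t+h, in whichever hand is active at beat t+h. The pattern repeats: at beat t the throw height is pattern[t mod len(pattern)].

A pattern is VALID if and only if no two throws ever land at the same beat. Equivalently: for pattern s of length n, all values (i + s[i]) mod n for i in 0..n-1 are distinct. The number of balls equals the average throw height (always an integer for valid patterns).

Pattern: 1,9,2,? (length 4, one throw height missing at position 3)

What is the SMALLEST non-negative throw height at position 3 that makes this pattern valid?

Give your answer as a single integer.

i=0: (0 + 1) mod 4 = 1
i=1: (1 + 9) mod 4 = 2
i=2: (2 + 2) mod 4 = 0
i=3: s[i]=? (unknown)
Known residues: [0, 1, 2]; need a permutation of 0..3, so missing residue r = 3
Need (3 + s) mod 4 = 3; smallest s = (3 - 3) mod 4 = 0

Answer: 0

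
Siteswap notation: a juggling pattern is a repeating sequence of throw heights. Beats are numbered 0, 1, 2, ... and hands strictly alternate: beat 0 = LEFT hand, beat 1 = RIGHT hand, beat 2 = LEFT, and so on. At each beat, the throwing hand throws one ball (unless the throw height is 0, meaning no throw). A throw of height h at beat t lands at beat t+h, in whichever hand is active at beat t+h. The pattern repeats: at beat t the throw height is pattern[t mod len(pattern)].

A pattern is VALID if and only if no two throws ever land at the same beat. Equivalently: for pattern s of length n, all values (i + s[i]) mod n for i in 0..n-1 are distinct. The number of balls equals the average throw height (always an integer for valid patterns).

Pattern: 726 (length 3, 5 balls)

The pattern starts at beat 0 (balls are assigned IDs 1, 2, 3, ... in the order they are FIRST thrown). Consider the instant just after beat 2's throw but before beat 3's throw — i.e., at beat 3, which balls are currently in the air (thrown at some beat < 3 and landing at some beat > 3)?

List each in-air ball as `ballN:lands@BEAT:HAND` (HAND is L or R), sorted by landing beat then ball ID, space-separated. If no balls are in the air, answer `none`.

Beat 0 (L): throw ball1 h=7 -> lands@7:R; in-air after throw: [b1@7:R]
Beat 1 (R): throw ball2 h=2 -> lands@3:R; in-air after throw: [b2@3:R b1@7:R]
Beat 2 (L): throw ball3 h=6 -> lands@8:L; in-air after throw: [b2@3:R b1@7:R b3@8:L]
Beat 3 (R): throw ball2 h=7 -> lands@10:L; in-air after throw: [b1@7:R b3@8:L b2@10:L]

Answer: ball1:lands@7:R ball3:lands@8:L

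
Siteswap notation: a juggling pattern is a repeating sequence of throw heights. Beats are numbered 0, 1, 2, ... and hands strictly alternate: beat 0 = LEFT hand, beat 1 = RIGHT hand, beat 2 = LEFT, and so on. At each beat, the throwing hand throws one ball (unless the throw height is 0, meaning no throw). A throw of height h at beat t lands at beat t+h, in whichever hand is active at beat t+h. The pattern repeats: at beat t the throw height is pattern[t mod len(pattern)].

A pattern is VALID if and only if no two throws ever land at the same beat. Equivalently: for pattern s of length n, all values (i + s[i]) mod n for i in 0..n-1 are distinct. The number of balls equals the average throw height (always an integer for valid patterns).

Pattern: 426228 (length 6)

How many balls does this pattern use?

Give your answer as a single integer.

Answer: 4

Derivation:
Pattern = [4, 2, 6, 2, 2, 8], length n = 6
  position 0: throw height = 4, running sum = 4
  position 1: throw height = 2, running sum = 6
  position 2: throw height = 6, running sum = 12
  position 3: throw height = 2, running sum = 14
  position 4: throw height = 2, running sum = 16
  position 5: throw height = 8, running sum = 24
Total sum = 24; balls = sum / n = 24 / 6 = 4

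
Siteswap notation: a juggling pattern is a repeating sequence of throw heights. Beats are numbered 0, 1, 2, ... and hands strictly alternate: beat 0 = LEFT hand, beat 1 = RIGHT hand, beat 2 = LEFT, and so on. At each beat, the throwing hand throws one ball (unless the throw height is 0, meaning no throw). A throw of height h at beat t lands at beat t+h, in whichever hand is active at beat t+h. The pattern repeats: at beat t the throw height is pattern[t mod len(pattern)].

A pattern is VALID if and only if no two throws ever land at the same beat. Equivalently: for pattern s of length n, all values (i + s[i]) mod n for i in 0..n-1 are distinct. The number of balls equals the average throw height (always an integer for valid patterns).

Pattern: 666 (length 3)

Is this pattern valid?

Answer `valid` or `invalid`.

i=0: (i + s[i]) mod n = (0 + 6) mod 3 = 0
i=1: (i + s[i]) mod n = (1 + 6) mod 3 = 1
i=2: (i + s[i]) mod n = (2 + 6) mod 3 = 2
Residues: [0, 1, 2], distinct: True

Answer: valid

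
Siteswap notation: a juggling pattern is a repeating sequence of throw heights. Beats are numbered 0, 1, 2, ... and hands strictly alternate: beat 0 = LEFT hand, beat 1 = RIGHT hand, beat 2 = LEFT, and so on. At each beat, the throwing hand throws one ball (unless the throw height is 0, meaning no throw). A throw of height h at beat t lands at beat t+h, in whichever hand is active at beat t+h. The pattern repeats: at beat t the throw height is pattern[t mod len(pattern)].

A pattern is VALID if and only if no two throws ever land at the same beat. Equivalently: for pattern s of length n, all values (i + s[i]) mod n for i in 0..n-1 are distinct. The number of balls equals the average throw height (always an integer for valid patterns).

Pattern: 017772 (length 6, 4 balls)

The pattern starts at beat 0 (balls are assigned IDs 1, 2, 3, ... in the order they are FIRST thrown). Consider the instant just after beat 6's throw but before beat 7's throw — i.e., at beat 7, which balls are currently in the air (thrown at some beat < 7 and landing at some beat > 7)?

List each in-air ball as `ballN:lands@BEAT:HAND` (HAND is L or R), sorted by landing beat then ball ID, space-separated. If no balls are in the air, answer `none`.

Answer: ball1:lands@9:R ball2:lands@10:L ball3:lands@11:R

Derivation:
Beat 1 (R): throw ball1 h=1 -> lands@2:L; in-air after throw: [b1@2:L]
Beat 2 (L): throw ball1 h=7 -> lands@9:R; in-air after throw: [b1@9:R]
Beat 3 (R): throw ball2 h=7 -> lands@10:L; in-air after throw: [b1@9:R b2@10:L]
Beat 4 (L): throw ball3 h=7 -> lands@11:R; in-air after throw: [b1@9:R b2@10:L b3@11:R]
Beat 5 (R): throw ball4 h=2 -> lands@7:R; in-air after throw: [b4@7:R b1@9:R b2@10:L b3@11:R]
Beat 7 (R): throw ball4 h=1 -> lands@8:L; in-air after throw: [b4@8:L b1@9:R b2@10:L b3@11:R]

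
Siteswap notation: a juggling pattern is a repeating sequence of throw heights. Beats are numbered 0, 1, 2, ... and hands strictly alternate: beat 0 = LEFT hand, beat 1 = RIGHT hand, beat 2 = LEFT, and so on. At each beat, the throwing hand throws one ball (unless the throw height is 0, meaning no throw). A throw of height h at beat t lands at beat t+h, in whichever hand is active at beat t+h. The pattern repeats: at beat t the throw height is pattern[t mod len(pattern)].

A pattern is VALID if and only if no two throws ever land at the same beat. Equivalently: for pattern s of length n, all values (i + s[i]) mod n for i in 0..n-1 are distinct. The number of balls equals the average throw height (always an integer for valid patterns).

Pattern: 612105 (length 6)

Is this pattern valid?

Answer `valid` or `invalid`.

i=0: (i + s[i]) mod n = (0 + 6) mod 6 = 0
i=1: (i + s[i]) mod n = (1 + 1) mod 6 = 2
i=2: (i + s[i]) mod n = (2 + 2) mod 6 = 4
i=3: (i + s[i]) mod n = (3 + 1) mod 6 = 4
i=4: (i + s[i]) mod n = (4 + 0) mod 6 = 4
i=5: (i + s[i]) mod n = (5 + 5) mod 6 = 4
Residues: [0, 2, 4, 4, 4, 4], distinct: False

Answer: invalid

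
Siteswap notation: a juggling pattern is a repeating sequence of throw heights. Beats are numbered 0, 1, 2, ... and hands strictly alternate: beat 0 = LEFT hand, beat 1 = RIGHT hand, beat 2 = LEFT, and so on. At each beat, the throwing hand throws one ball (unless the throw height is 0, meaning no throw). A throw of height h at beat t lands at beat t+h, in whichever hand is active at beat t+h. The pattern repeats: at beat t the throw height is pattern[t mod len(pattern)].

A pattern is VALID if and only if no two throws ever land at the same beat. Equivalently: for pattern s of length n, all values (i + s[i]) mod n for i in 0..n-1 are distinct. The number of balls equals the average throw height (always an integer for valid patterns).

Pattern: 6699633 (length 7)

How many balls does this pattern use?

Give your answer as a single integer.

Answer: 6

Derivation:
Pattern = [6, 6, 9, 9, 6, 3, 3], length n = 7
  position 0: throw height = 6, running sum = 6
  position 1: throw height = 6, running sum = 12
  position 2: throw height = 9, running sum = 21
  position 3: throw height = 9, running sum = 30
  position 4: throw height = 6, running sum = 36
  position 5: throw height = 3, running sum = 39
  position 6: throw height = 3, running sum = 42
Total sum = 42; balls = sum / n = 42 / 7 = 6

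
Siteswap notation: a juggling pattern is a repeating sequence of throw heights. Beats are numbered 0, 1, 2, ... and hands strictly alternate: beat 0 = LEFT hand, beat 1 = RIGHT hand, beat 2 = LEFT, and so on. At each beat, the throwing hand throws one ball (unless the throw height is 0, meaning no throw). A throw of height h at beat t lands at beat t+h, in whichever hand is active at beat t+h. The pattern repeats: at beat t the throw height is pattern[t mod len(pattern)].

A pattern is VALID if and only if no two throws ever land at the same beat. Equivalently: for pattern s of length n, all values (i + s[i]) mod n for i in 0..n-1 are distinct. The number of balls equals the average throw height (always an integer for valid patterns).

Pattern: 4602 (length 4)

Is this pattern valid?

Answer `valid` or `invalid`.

i=0: (i + s[i]) mod n = (0 + 4) mod 4 = 0
i=1: (i + s[i]) mod n = (1 + 6) mod 4 = 3
i=2: (i + s[i]) mod n = (2 + 0) mod 4 = 2
i=3: (i + s[i]) mod n = (3 + 2) mod 4 = 1
Residues: [0, 3, 2, 1], distinct: True

Answer: valid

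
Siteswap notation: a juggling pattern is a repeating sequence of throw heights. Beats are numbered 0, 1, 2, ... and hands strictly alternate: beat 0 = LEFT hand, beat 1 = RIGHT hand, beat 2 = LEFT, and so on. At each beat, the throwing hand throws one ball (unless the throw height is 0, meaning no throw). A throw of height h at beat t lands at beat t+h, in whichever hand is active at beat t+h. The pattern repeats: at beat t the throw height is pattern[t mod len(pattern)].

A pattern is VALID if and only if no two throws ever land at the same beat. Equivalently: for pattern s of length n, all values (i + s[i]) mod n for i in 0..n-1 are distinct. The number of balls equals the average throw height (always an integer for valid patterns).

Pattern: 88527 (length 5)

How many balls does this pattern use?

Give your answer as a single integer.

Pattern = [8, 8, 5, 2, 7], length n = 5
  position 0: throw height = 8, running sum = 8
  position 1: throw height = 8, running sum = 16
  position 2: throw height = 5, running sum = 21
  position 3: throw height = 2, running sum = 23
  position 4: throw height = 7, running sum = 30
Total sum = 30; balls = sum / n = 30 / 5 = 6

Answer: 6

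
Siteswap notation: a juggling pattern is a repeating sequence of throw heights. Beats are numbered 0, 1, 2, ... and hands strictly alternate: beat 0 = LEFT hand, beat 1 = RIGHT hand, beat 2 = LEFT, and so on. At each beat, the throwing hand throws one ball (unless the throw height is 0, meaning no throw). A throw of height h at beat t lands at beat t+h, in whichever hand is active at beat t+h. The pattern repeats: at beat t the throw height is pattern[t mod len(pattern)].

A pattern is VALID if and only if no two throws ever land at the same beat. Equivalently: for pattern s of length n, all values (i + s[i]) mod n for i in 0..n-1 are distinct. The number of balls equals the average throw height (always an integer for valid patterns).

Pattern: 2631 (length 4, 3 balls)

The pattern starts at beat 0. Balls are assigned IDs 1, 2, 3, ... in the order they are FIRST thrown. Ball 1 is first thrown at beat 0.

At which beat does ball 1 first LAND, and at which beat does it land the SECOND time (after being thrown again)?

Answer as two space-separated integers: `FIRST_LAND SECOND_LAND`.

Answer: 2 5

Derivation:
Beat 0 (L): throw ball1 h=2 -> lands@2:L; in-air after throw: [b1@2:L]
Beat 1 (R): throw ball2 h=6 -> lands@7:R; in-air after throw: [b1@2:L b2@7:R]
Beat 2 (L): throw ball1 h=3 -> lands@5:R; in-air after throw: [b1@5:R b2@7:R]
Beat 3 (R): throw ball3 h=1 -> lands@4:L; in-air after throw: [b3@4:L b1@5:R b2@7:R]
Beat 4 (L): throw ball3 h=2 -> lands@6:L; in-air after throw: [b1@5:R b3@6:L b2@7:R]
Beat 5 (R): throw ball1 h=6 -> lands@11:R; in-air after throw: [b3@6:L b2@7:R b1@11:R]
Ball 1: thrown@0 h=2 -> first land @2; rethrown@2 h=3 -> second land @5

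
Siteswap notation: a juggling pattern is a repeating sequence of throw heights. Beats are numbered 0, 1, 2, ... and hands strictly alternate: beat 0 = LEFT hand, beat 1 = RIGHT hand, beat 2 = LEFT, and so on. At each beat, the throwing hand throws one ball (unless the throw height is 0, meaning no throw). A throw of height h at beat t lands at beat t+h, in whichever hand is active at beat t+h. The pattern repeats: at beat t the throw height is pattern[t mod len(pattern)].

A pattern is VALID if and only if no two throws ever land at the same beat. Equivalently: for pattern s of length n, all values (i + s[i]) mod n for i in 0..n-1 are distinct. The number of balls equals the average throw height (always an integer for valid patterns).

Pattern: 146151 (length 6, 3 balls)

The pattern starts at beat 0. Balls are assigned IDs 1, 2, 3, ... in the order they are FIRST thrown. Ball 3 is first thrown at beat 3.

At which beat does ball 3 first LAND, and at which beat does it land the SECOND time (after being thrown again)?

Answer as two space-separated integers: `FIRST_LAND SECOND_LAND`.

Beat 0 (L): throw ball1 h=1 -> lands@1:R; in-air after throw: [b1@1:R]
Beat 1 (R): throw ball1 h=4 -> lands@5:R; in-air after throw: [b1@5:R]
Beat 2 (L): throw ball2 h=6 -> lands@8:L; in-air after throw: [b1@5:R b2@8:L]
Beat 3 (R): throw ball3 h=1 -> lands@4:L; in-air after throw: [b3@4:L b1@5:R b2@8:L]
Beat 4 (L): throw ball3 h=5 -> lands@9:R; in-air after throw: [b1@5:R b2@8:L b3@9:R]
Beat 5 (R): throw ball1 h=1 -> lands@6:L; in-air after throw: [b1@6:L b2@8:L b3@9:R]
Beat 6 (L): throw ball1 h=1 -> lands@7:R; in-air after throw: [b1@7:R b2@8:L b3@9:R]
Beat 7 (R): throw ball1 h=4 -> lands@11:R; in-air after throw: [b2@8:L b3@9:R b1@11:R]
Beat 8 (L): throw ball2 h=6 -> lands@14:L; in-air after throw: [b3@9:R b1@11:R b2@14:L]
Beat 9 (R): throw ball3 h=1 -> lands@10:L; in-air after throw: [b3@10:L b1@11:R b2@14:L]
Ball 3: thrown@3 h=1 -> first land @4; rethrown@4 h=5 -> second land @9

Answer: 4 9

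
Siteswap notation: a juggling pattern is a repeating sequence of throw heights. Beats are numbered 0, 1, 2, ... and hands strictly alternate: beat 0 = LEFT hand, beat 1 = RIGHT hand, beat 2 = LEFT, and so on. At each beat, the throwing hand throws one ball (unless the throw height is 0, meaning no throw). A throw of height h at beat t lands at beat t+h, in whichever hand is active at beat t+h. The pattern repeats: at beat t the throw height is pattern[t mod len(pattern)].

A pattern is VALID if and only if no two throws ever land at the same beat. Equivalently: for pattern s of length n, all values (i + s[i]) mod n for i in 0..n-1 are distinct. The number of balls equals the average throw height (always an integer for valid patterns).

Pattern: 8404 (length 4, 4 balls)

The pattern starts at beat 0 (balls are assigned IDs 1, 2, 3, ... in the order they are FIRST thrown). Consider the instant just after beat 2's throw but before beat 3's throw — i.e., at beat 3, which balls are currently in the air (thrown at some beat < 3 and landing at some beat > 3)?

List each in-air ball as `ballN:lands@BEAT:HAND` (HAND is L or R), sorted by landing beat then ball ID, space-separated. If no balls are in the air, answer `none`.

Beat 0 (L): throw ball1 h=8 -> lands@8:L; in-air after throw: [b1@8:L]
Beat 1 (R): throw ball2 h=4 -> lands@5:R; in-air after throw: [b2@5:R b1@8:L]
Beat 3 (R): throw ball3 h=4 -> lands@7:R; in-air after throw: [b2@5:R b3@7:R b1@8:L]

Answer: ball2:lands@5:R ball1:lands@8:L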